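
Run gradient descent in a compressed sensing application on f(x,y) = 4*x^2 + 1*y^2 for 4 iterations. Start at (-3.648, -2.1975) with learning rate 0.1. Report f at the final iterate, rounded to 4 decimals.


Gradient descent on f(x,y) = 4*x^2 + 1*y^2.
Starting point: (-3.648, -2.1975), alpha = 0.1
Step 1: grad_x = 2*4*-3.648 = -29.184, grad_y = 2*1*-2.1975 = -4.395
  x_1 = -3.648 - 0.1*-29.184 = -0.7296
  y_1 = -2.1975 - 0.1*-4.395 = -1.758
Step 2: grad_x = 2*4*-0.7296 = -5.8368, grad_y = 2*1*-1.758 = -3.516
  x_2 = -0.7296 - 0.1*-5.8368 = -0.1459
  y_2 = -1.758 - 0.1*-3.516 = -1.4064
Step 3: grad_x = 2*4*-0.1459 = -1.1674, grad_y = 2*1*-1.4064 = -2.8128
  x_3 = -0.1459 - 0.1*-1.1674 = -0.0292
  y_3 = -1.4064 - 0.1*-2.8128 = -1.1251
Step 4: grad_x = 2*4*-0.0292 = -0.2335, grad_y = 2*1*-1.1251 = -2.2502
  x_4 = -0.0292 - 0.1*-0.2335 = -0.0058
  y_4 = -1.1251 - 0.1*-2.2502 = -0.9001
f(-0.0058, -0.9001) = 4*(-0.0058)^2 + 1*(-0.9001)^2 = 0.8103


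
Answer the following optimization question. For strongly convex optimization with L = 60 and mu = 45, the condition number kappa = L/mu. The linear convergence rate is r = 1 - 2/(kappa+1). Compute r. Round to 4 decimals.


Step 1: Compute the condition number.
kappa = L/mu = 60/45 = 1.3333
Step 2: Compute the convergence rate.
r = 1 - 2/(kappa + 1) = 1 - 2*mu/(L + mu) = (L - mu)/(L + mu) = 15/105 = 0.1429


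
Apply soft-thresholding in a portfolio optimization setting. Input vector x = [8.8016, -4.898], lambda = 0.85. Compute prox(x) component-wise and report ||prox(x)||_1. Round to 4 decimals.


Soft-thresholding with lambda = 0.85:
prox(8.8016) = sign(8.8016)*max(|8.8016| - 0.85, 0) = 7.9516
prox(-4.898) = sign(-4.898)*max(|-4.898| - 0.85, 0) = -4.048
prox(x) = [7.9516, -4.048]
||prox(x)||_1 = 7.9516 + 4.048 = 11.9996


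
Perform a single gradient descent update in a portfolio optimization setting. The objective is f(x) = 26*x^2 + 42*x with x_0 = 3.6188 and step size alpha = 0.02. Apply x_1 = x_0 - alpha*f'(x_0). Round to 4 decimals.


We compute the gradient at x_0 and apply the update.
f'(x) = 52*x + 42
f'(3.6188) = 52*3.6188 + 42 = 230.1776
x_1 = 3.6188 - 0.02*230.1776 = -0.9848


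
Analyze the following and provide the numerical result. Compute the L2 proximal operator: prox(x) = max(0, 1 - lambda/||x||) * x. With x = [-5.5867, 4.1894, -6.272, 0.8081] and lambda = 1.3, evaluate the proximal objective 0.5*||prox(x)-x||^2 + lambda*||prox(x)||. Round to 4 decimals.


Step 1: Compute ||x||.
||x|| = 9.4209
Step 2: Compute scaling factor.
scale = max(0, 1 - 1.3/9.4209) = 0.862
Step 3: prox(x) = [-4.8158, 3.6113, -5.4065, 0.6966]
||prox(x)|| = 8.1209
Step 4: Proximal objective.
0.5*||prox-x||^2 = 0.845
lambda*||prox|| = 10.5572
Total = 11.4022


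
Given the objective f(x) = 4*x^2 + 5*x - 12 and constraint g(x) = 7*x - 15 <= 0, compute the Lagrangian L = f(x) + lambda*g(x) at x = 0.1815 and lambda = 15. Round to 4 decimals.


Step 1: Evaluate f(x).
f(0.1815) = 4*0.1815^2 + 5*0.1815 - 12 = -10.9607
Step 2: Evaluate g(x).
g(0.1815) = 7*0.1815 - 15 = -13.7295
Step 3: Compute Lagrangian.
L = -10.9607 + 15*-13.7295 = -216.9032


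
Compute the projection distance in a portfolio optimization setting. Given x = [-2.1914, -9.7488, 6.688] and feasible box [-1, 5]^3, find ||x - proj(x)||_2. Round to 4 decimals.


Project each component onto [-1, 5].
clip(-2.1914) = -1.0, clip(-9.7488) = -1.0, clip(6.688) = 5.0
Projection = [-1.0, -1.0, 5.0]
Squared diffs: [1.4194, 76.5415, 2.8493]
Distance = sqrt(80.8102) = 8.9895


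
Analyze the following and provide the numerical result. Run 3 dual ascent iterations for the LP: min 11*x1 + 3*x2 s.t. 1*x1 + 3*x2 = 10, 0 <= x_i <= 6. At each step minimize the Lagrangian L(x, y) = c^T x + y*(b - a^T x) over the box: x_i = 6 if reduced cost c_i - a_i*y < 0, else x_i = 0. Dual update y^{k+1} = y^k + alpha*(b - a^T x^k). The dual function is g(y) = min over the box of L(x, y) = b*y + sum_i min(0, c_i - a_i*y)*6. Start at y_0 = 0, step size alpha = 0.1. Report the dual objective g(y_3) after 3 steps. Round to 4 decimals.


Dual ascent for LP: min 11*x1 + 3*x2, 1*x1 + 3*x2 = 10, 0 <= x_i <= 6
Step 1: y^k = 0.0, reduced costs: (11.0, 3.0)
  x^k = (0.0, 0.0), subgradient = b - a^T x = 10.0
  y^{k+1} = 0.0 + 0.1*10.0 = 1.0
Step 2: y^k = 1.0, reduced costs: (10.0, 0.0)
  x^k = (0.0, 0.0), subgradient = b - a^T x = 10.0
  y^{k+1} = 1.0 + 0.1*10.0 = 2.0
Step 3: y^k = 2.0, reduced costs: (9.0, -3.0)
  x^k = (0.0, 6.0), subgradient = b - a^T x = -8.0
  y^{k+1} = 2.0 + 0.1*-8.0 = 1.2
Dual objective at y_3 = 1.2: reduced costs (9.8, -0.6), box minimizer x = (0.0, 6.0)
g(y_3) = b*y + (c1 - a1*y)*x1 + (c2 - a2*y)*x2 = 10*1.2 + 9.8*0.0 + (-0.6)*6.0 = 12.0 + 0.0 - 3.6 = 8.4


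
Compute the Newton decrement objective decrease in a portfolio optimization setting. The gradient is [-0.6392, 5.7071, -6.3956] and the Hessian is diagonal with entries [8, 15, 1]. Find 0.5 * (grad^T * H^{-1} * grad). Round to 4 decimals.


Step 1: H is diagonal, so H^(-1) * g = [-0.0799, 0.3805, -6.3956].
Step 2: g^T H^(-1) g = sum_i g_i^2 / H_ii
  = (-0.6392)^2/8 + (5.7071)^2/15 + (-6.3956)^2/1
  = 0.0511 + 2.1714 + 40.9037 = 43.1262
Step 3: Objective decrease = 0.5 * g^T H^(-1) g = 21.5631


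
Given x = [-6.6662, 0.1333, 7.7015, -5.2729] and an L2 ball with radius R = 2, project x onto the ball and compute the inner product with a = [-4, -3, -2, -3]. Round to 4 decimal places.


Step 1: Compute ||x|| (intermediates to 6 decimals).
||x|| = sqrt((-6.6662)^2 + 0.1333^2 + 7.7015^2 + (-5.2729)^2) = 11.470509
Step 2: Project.
Since ||x|| > R, scale = R/||x|| = 2/11.470509 = 0.17436, proj(x) = scale * x
proj(x) = [-1.162319, 0.023242, 1.342834, -0.919383]
Step 3: Dot product.
a^T * proj(x) = -4*(-1.162319) - 3*0.023242 - 2*1.342834 - 3*(-0.919383) = 4.652


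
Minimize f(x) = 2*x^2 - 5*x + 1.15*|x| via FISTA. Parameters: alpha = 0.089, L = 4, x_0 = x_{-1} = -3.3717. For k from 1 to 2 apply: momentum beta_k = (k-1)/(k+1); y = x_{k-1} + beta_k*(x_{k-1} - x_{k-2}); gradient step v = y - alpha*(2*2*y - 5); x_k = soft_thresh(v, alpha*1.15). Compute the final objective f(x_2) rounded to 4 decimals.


FISTA on f(x) = 2*x^2 - 5*x + 1.15*|x|
L = 4, alpha = 0.089
Iteration 1: beta = 0.0, y = -3.3717 + 0.0*(-3.3717 + 3.3717) = -3.3717
  grad(y) = -18.4868, v = y - alpha*grad = -1.7264
  prox(v) = soft_thresh(-1.7264, 0.1024) = -1.624
Iteration 2: beta = 0.3333, y = -1.624 + 0.3333*(-1.624 + 3.3717) = -1.0415
  grad(y) = -9.1659, v = y - alpha*grad = -0.2257
  prox(v) = soft_thresh(-0.2257, 0.1024) = -0.1234
f(x_2) = 2*(-0.1234)^2 - 5*(-0.1234) + 1.15*|-0.1234| = 0.7891


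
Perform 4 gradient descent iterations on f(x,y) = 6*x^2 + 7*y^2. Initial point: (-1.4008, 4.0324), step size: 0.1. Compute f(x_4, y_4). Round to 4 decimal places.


Gradient descent on f(x,y) = 6*x^2 + 7*y^2.
Starting point: (-1.4008, 4.0324), alpha = 0.1
Step 1: grad_x = 2*6*-1.4008 = -16.8096, grad_y = 2*7*4.0324 = 56.4536
  x_1 = -1.4008 - 0.1*-16.8096 = 0.2802
  y_1 = 4.0324 - 0.1*56.4536 = -1.613
Step 2: grad_x = 2*6*0.2802 = 3.3619, grad_y = 2*7*-1.613 = -22.5814
  x_2 = 0.2802 - 0.1*3.3619 = -0.056
  y_2 = -1.613 - 0.1*-22.5814 = 0.6452
Step 3: grad_x = 2*6*-0.056 = -0.6724, grad_y = 2*7*0.6452 = 9.0326
  x_3 = -0.056 - 0.1*-0.6724 = 0.0112
  y_3 = 0.6452 - 0.1*9.0326 = -0.2581
Step 4: grad_x = 2*6*0.0112 = 0.1345, grad_y = 2*7*-0.2581 = -3.613
  x_4 = 0.0112 - 0.1*0.1345 = -0.0022
  y_4 = -0.2581 - 0.1*-3.613 = 0.1032
f(-0.0022, 0.1032) = 6*(-0.0022)^2 + 7*0.1032^2 = 0.0746


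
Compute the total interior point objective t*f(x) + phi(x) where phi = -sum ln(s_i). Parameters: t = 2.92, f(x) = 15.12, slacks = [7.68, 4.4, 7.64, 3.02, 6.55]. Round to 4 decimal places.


Step 1: Compute log-barrier.
ln values: [2.0386, 1.4816, 2.0334, 1.1053, 1.8795]
phi = -(2.0386 + 1.4816 + 2.0334 + 1.1053 + 1.8795) = -8.5383
Step 2: Compute augmented objective.
t*f(x) = 2.92*15.12 = 44.1504
Total = 44.1504 - 8.5383 = 35.6121


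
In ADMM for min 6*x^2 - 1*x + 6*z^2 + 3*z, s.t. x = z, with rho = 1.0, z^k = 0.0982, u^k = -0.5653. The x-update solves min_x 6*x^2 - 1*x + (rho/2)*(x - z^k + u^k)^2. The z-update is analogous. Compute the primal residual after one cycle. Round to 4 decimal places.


ADMM iteration with rho = 1.0, z^k = 0.0982, u^k = -0.5653
Step 1: x-update.
Minimize 6*x^2 - 1*x + (1.0/2)*(x - 0.0982 - 0.5653)^2
FOC: (2*6 + 1.0)*x = 1 + 1.0*(0.0982 + 0.5653)
x^{k+1} = 0.128
Step 2: z-update.
Minimize 6*z^2 + 3*z + (1.0/2)*(0.128 - z - 0.5653)^2
FOC: (2*6 + 1.0)*z = -3 + 1.0*(0.128 - 0.5653)
z^{k+1} = -0.2644
Step 3: u-update.
u^{k+1} = -0.5653 + 0.128 + 0.2644 = -0.1729
Step 4: Primal residual = |0.128 + 0.2644| = 0.3924


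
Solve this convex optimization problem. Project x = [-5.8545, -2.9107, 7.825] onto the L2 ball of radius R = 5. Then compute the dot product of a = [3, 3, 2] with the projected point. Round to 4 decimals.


Step 1: Compute ||x|| (intermediates to 6 decimals).
||x|| = sqrt((-5.8545)^2 + (-2.9107)^2 + 7.825^2) = 10.196959
Step 2: Project.
Since ||x|| > R, scale = R/||x|| = 5/10.196959 = 0.490342, proj(x) = scale * x
proj(x) = [-2.870707, -1.427238, 3.836926]
Step 3: Dot product.
a^T * proj(x) = 3*(-2.870707) + 3*(-1.427238) + 2*3.836926 = -5.22


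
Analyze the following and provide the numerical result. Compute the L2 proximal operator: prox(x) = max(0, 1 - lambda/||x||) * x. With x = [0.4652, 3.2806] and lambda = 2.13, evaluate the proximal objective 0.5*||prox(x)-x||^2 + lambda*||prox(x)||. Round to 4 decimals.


Step 1: Compute ||x||.
||x|| = 3.3134
Step 2: Compute scaling factor.
scale = max(0, 1 - 2.13/3.3134) = 0.3572
Step 3: prox(x) = [0.1662, 1.1717]
||prox(x)|| = 1.1834
Step 4: Proximal objective.
0.5*||prox-x||^2 = 2.2685
lambda*||prox|| = 2.5206
Total = 4.7891


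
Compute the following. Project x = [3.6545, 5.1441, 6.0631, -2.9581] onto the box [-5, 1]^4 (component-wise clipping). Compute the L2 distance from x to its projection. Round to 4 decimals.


Project each component onto [-5, 1].
clip(3.6545) = 1.0, clip(5.1441) = 1.0, clip(6.0631) = 1.0, clip(-2.9581) = -2.9581
Projection = [1.0, 1.0, 1.0, -2.9581]
Squared diffs: [7.0464, 17.1736, 25.635, 0.0]
Distance = sqrt(49.855) = 7.0608


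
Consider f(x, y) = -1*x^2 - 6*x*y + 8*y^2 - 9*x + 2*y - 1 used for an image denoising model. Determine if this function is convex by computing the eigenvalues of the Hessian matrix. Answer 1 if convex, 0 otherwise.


The Hessian of f(x,y) = -1*x^2 - 6*x*y + 8*y^2 - 9*x + 2*y - 1 is:
H = [[-2, -6], [-6, 16]]
Trace = -2 + 16 = 14
Determinant = -2*16 - (-6)^2 = -68
Discriminant = (14)^2 - 4*-68 = 468.0
Eigenvalues: lambda_1 = -3.8167, lambda_2 = 17.8167
The function is not convex.

0


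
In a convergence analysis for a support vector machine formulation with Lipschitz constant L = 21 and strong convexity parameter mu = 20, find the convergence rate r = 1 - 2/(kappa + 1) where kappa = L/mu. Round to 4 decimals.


Step 1: Compute the condition number.
kappa = L/mu = 21/20 = 1.05
Step 2: Compute the convergence rate.
r = 1 - 2/(kappa + 1) = 1 - 2*mu/(L + mu) = (L - mu)/(L + mu) = 1/41 = 0.0244


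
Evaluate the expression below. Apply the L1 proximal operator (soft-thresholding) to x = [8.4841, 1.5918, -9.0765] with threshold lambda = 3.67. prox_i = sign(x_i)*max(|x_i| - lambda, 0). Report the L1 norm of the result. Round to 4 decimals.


Soft-thresholding with lambda = 3.67:
prox(8.4841) = sign(8.4841)*max(|8.4841| - 3.67, 0) = 4.8141
prox(1.5918) = sign(1.5918)*max(|1.5918| - 3.67, 0) = 0.0
prox(-9.0765) = sign(-9.0765)*max(|-9.0765| - 3.67, 0) = -5.4065
prox(x) = [4.8141, 0.0, -5.4065]
||prox(x)||_1 = 4.8141 + 0.0 + 5.4065 = 10.2206


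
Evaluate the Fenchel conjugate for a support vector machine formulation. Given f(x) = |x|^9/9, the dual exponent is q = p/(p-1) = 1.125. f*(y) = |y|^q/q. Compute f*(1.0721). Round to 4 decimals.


The conjugate exponent q satisfies 1/p + 1/q = 1.
p = 9, so q = 9/(9 - 1) = 1.125
|y|^q = 1.0721^1.125 = 1.0815
f*(1.0721) = 1.0815 / 1.125 = 0.9613


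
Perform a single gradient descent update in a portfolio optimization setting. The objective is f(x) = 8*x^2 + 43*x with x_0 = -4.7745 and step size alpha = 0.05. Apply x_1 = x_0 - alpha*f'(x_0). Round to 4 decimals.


We compute the gradient at x_0 and apply the update.
f'(x) = 16*x + 43
f'(-4.7745) = 16*-4.7745 + 43 = -33.392
x_1 = -4.7745 - 0.05*-33.392 = -3.1049


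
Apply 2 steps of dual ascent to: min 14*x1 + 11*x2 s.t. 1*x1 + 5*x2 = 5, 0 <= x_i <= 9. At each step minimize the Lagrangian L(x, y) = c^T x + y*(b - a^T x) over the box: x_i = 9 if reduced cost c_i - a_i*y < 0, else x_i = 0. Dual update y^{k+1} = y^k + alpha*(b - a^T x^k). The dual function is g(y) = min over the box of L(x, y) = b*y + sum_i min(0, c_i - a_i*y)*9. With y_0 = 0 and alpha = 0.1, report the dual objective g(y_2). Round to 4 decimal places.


Dual ascent for LP: min 14*x1 + 11*x2, 1*x1 + 5*x2 = 5, 0 <= x_i <= 9
Step 1: y^k = 0.0, reduced costs: (14.0, 11.0)
  x^k = (0.0, 0.0), subgradient = b - a^T x = 5.0
  y^{k+1} = 0.0 + 0.1*5.0 = 0.5
Step 2: y^k = 0.5, reduced costs: (13.5, 8.5)
  x^k = (0.0, 0.0), subgradient = b - a^T x = 5.0
  y^{k+1} = 0.5 + 0.1*5.0 = 1.0
Dual objective at y_2 = 1.0: reduced costs (13.0, 6.0), box minimizer x = (0.0, 0.0)
g(y_2) = b*y + (c1 - a1*y)*x1 + (c2 - a2*y)*x2 = 5*1.0 + 13.0*0.0 + 6.0*0.0 = 5.0 + 0.0 + 0.0 = 5.0


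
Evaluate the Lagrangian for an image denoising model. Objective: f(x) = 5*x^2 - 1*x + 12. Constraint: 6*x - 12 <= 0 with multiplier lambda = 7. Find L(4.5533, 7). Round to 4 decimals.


Step 1: Evaluate f(x).
f(4.5533) = 5*4.5533^2 - 1*4.5533 + 12 = 111.1094
Step 2: Evaluate g(x).
g(4.5533) = 6*4.5533 - 12 = 15.3198
Step 3: Compute Lagrangian.
L = 111.1094 + 7*15.3198 = 218.348


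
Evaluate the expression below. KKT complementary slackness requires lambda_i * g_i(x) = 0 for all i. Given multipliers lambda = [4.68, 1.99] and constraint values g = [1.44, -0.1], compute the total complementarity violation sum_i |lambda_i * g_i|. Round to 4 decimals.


KKT complementary slackness check:
lambda_1 * g_1 = 4.68 * 1.44 = 6.7392
lambda_2 * g_2 = 1.99 * -0.1 = -0.199
Total violation = 6.7392 + 0.199 = 6.9382


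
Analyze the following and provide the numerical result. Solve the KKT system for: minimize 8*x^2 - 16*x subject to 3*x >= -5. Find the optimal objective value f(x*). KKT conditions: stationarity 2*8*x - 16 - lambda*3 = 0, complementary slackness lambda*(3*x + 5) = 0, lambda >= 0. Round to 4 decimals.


Step 1: Try lambda = 0 (constraint inactive).
Stationarity: 2*8*x - 16 = 0
x* = 16/(2*8) = 1.0
Check constraint: 3*1.0 = 3.0 >= -5 -- satisfied.
Step 2: Compute optimal value.
f(x*) = 8*1.0^2 - 16*1.0 = -8.0


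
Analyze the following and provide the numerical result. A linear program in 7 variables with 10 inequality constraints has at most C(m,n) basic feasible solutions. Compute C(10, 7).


Each vertex corresponds to some choice of n active constraints out of m, so the number of vertices is at most C(m, n) = m! / (n!(m-n)!).
m = 10, n = 7
Numerator: 10 * 9 * 8 * 7 * 6 * 5 * 4
Denominator: 7! = 5040
C(10, 7) = 120


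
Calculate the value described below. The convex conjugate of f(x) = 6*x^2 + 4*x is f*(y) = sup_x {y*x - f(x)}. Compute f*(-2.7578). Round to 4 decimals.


f*(y) = sup_x {y*x - a*x^2 - b*x} = sup_x {(y-b)*x - a*x^2}
FOC: (y - b) - 2a*x = 0 => x* = (y - b)/(2a)
x* = (-2.7578 - 4)/(2*6) = -0.5632
f*(-2.7578) = (y-b)^2/(4a) = (-2.7578 - 4)^2/(4*6)
= 45.6679/24 = 1.9028


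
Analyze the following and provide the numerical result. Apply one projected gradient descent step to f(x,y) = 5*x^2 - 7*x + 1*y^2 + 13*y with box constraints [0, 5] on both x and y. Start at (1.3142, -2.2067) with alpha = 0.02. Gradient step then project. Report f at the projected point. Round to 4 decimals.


Step 1: Compute gradient at (1.3142, -2.2067).
grad_x = 2*5*1.3142 - 7 = 6.142
grad_y = 2*1*-2.2067 + 13 = 8.5866
Step 2: Gradient step.
x_raw = 1.3142 - 0.02*6.142 = 1.1914
y_raw = -2.2067 - 0.02*8.5866 = -2.3784
Step 3: Project onto [0, 5].
x_proj = clip(1.1914) = 1.1914
y_proj = clip(-2.3784) = 0.0
Step 4: Evaluate f.
f(1.1914, 0.0) = -1.2428


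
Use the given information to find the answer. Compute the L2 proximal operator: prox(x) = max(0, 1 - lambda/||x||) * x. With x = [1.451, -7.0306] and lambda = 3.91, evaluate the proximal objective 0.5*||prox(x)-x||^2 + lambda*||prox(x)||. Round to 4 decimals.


Step 1: Compute ||x||.
||x|| = 7.1788
Step 2: Compute scaling factor.
scale = max(0, 1 - 3.91/7.1788) = 0.4553
Step 3: prox(x) = [0.6607, -3.2013]
||prox(x)|| = 3.2688
Step 4: Proximal objective.
0.5*||prox-x||^2 = 7.6441
lambda*||prox|| = 12.781
Total = 20.4249


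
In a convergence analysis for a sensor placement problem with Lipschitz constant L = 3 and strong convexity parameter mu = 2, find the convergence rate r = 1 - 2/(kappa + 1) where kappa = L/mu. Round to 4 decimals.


Step 1: Compute the condition number.
kappa = L/mu = 3/2 = 1.5
Step 2: Compute the convergence rate.
r = 1 - 2/(kappa + 1) = 1 - 2*mu/(L + mu) = (L - mu)/(L + mu) = 1/5 = 0.2


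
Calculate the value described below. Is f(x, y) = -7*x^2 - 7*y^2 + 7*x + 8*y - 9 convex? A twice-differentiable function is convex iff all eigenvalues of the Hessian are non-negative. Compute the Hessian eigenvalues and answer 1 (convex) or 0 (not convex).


The Hessian of f(x,y) = -7*x^2 - 7*y^2 + 7*x + 8*y - 9 is:
H = [[-14, 0], [0, -14]]
Trace = -14 - 14 = -28
Determinant = -14*-14 - (0)^2 = 196
Discriminant = (-28)^2 - 4*196 = 0.0
Eigenvalues: lambda_1 = -14.0, lambda_2 = -14.0
The function is not convex.

0


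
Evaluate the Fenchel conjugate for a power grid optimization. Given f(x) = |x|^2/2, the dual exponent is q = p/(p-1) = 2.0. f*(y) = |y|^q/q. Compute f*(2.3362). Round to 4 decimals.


The conjugate exponent q satisfies 1/p + 1/q = 1.
p = 2, so q = 2/(2 - 1) = 2.0
|y|^q = 2.3362^2.0 = 5.4578
f*(2.3362) = 5.4578 / 2.0 = 2.7289


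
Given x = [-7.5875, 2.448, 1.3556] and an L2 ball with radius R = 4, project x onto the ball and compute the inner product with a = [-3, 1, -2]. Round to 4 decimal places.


Step 1: Compute ||x|| (intermediates to 6 decimals).
||x|| = sqrt((-7.5875)^2 + 2.448^2 + 1.3556^2) = 8.087058
Step 2: Project.
Since ||x|| > R, scale = R/||x|| = 4/8.087058 = 0.494617, proj(x) = scale * x
proj(x) = [-3.752906, 1.210822, 0.670503]
Step 3: Dot product.
a^T * proj(x) = -3*(-3.752906) + 1*1.210822 - 2*0.670503 = 11.1285


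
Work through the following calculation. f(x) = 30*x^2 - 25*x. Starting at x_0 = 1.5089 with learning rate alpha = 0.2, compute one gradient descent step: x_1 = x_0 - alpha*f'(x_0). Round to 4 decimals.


We compute the gradient at x_0 and apply the update.
f'(x) = 60*x - 25
f'(1.5089) = 60*1.5089 - 25 = 65.534
x_1 = 1.5089 - 0.2*65.534 = -11.5979


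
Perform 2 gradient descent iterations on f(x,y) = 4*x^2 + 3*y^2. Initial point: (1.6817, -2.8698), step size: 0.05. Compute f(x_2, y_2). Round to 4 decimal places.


Gradient descent on f(x,y) = 4*x^2 + 3*y^2.
Starting point: (1.6817, -2.8698), alpha = 0.05
Step 1: grad_x = 2*4*1.6817 = 13.4536, grad_y = 2*3*-2.8698 = -17.2188
  x_1 = 1.6817 - 0.05*13.4536 = 1.009
  y_1 = -2.8698 - 0.05*-17.2188 = -2.0089
Step 2: grad_x = 2*4*1.009 = 8.0722, grad_y = 2*3*-2.0089 = -12.0532
  x_2 = 1.009 - 0.05*8.0722 = 0.6054
  y_2 = -2.0089 - 0.05*-12.0532 = -1.4062
f(0.6054, -1.4062) = 4*0.6054^2 + 3*(-1.4062)^2 = 7.3983


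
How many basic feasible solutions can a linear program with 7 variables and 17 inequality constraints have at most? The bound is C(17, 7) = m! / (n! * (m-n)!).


Each vertex corresponds to some choice of n active constraints out of m, so the number of vertices is at most C(m, n) = m! / (n!(m-n)!).
m = 17, n = 7
Numerator: 17 * 16 * 15 * 14 * 13 * 12 * 11
Denominator: 7! = 5040
C(17, 7) = 19448


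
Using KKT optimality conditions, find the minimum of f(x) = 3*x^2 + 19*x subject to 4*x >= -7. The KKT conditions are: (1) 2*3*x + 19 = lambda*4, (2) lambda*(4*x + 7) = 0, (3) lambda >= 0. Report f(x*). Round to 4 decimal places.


Step 1: Try lambda = 0 (constraint inactive).
x_unc = -19/(2*3) = -3.1667
Check: 4*-3.1667 = -12.6668 < -7 -- violated!
Step 2: Constraint must be active: 4*x = -7
x* = -7/4 = -1.75
lambda = (2*3*(-1.75) + 19)/4 = 2.125
Step 3: Compute optimal value.
f(x*) = 3*(-1.75)^2 + 19*(-1.75) = -24.0625


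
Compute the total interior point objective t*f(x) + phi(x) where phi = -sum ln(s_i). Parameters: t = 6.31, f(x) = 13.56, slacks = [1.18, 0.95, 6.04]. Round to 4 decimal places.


Step 1: Compute log-barrier.
ln values: [0.1655, -0.0513, 1.7984]
phi = -(0.1655 - 0.0513 + 1.7984) = -1.9126
Step 2: Compute augmented objective.
t*f(x) = 6.31*13.56 = 85.5636
Total = 85.5636 - 1.9126 = 83.651


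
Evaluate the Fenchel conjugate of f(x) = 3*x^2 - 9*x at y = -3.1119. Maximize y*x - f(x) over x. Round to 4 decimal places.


f*(y) = sup_x {y*x - a*x^2 - b*x} = sup_x {(y-b)*x - a*x^2}
FOC: (y - b) - 2a*x = 0 => x* = (y - b)/(2a)
x* = (-3.1119 + 9)/(2*3) = 0.9814
f*(-3.1119) = (y-b)^2/(4a) = (-3.1119 + 9)^2/(4*3)
= 34.6697/12 = 2.8891


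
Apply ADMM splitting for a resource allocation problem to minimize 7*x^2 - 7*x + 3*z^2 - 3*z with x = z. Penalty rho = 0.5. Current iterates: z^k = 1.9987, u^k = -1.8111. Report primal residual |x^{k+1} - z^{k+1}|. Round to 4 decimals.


ADMM iteration with rho = 0.5, z^k = 1.9987, u^k = -1.8111
Step 1: x-update.
Minimize 7*x^2 - 7*x + (0.5/2)*(x - 1.9987 - 1.8111)^2
FOC: (2*7 + 0.5)*x = 7 + 0.5*(1.9987 + 1.8111)
x^{k+1} = 0.6141
Step 2: z-update.
Minimize 3*z^2 - 3*z + (0.5/2)*(0.6141 - z - 1.8111)^2
FOC: (2*3 + 0.5)*z = 3 + 0.5*(0.6141 - 1.8111)
z^{k+1} = 0.3695
Step 3: u-update.
u^{k+1} = -1.8111 + 0.6141 - 0.3695 = -1.5664
Step 4: Primal residual = |0.6141 - 0.3695| = 0.2447


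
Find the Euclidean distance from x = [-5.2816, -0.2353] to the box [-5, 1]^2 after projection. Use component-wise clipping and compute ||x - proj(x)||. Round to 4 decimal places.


Project each component onto [-5, 1].
clip(-5.2816) = -5.0, clip(-0.2353) = -0.2353
Projection = [-5.0, -0.2353]
Squared diffs: [0.0793, 0.0]
Distance = sqrt(0.0793) = 0.2816


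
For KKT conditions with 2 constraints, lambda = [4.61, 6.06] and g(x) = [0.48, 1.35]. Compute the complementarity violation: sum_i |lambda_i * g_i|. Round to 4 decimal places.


KKT complementary slackness check:
lambda_1 * g_1 = 4.61 * 0.48 = 2.2128
lambda_2 * g_2 = 6.06 * 1.35 = 8.181
Total violation = 2.2128 + 8.181 = 10.3938


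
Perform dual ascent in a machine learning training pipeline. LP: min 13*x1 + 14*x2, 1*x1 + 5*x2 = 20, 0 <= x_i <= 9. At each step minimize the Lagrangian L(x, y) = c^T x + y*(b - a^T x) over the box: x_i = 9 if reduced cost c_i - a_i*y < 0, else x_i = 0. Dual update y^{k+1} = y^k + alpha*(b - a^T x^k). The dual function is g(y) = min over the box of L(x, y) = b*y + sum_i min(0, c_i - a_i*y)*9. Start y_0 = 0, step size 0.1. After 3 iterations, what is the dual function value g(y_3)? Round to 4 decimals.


Dual ascent for LP: min 13*x1 + 14*x2, 1*x1 + 5*x2 = 20, 0 <= x_i <= 9
Step 1: y^k = 0.0, reduced costs: (13.0, 14.0)
  x^k = (0.0, 0.0), subgradient = b - a^T x = 20.0
  y^{k+1} = 0.0 + 0.1*20.0 = 2.0
Step 2: y^k = 2.0, reduced costs: (11.0, 4.0)
  x^k = (0.0, 0.0), subgradient = b - a^T x = 20.0
  y^{k+1} = 2.0 + 0.1*20.0 = 4.0
Step 3: y^k = 4.0, reduced costs: (9.0, -6.0)
  x^k = (0.0, 9.0), subgradient = b - a^T x = -25.0
  y^{k+1} = 4.0 + 0.1*-25.0 = 1.5
Dual objective at y_3 = 1.5: reduced costs (11.5, 6.5), box minimizer x = (0.0, 0.0)
g(y_3) = b*y + (c1 - a1*y)*x1 + (c2 - a2*y)*x2 = 20*1.5 + 11.5*0.0 + 6.5*0.0 = 30.0 + 0.0 + 0.0 = 30.0


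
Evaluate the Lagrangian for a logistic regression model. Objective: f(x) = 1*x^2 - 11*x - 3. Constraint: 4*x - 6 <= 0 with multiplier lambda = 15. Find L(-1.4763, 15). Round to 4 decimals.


Step 1: Evaluate f(x).
f(-1.4763) = 1*(-1.4763)^2 - 11*(-1.4763) - 3 = 15.4188
Step 2: Evaluate g(x).
g(-1.4763) = 4*-1.4763 - 6 = -11.9052
Step 3: Compute Lagrangian.
L = 15.4188 + 15*-11.9052 = -163.1592


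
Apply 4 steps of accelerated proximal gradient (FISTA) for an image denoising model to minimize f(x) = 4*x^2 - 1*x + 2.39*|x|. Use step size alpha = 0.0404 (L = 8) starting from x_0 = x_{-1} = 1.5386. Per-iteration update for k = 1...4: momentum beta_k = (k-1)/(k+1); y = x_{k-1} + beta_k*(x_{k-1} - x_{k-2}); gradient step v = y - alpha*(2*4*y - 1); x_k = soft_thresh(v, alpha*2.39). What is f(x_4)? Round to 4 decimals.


FISTA on f(x) = 4*x^2 - 1*x + 2.39*|x|
L = 8, alpha = 0.0404
Iteration 1: beta = 0.0, y = 1.5386 + 0.0*(1.5386 - 1.5386) = 1.5386
  grad(y) = 11.3088, v = y - alpha*grad = 1.0817
  prox(v) = soft_thresh(1.0817, 0.0966) = 0.9852
Iteration 2: beta = 0.3333, y = 0.9852 + 0.3333*(0.9852 - 1.5386) = 0.8007
  grad(y) = 5.4055, v = y - alpha*grad = 0.5823
  prox(v) = soft_thresh(0.5823, 0.0966) = 0.4858
Iteration 3: beta = 0.5, y = 0.4858 + 0.5*(0.4858 - 0.9852) = 0.236
  grad(y) = 0.8883, v = y - alpha*grad = 0.2002
  prox(v) = soft_thresh(0.2002, 0.0966) = 0.1036
Iteration 4: beta = 0.6, y = 0.1036 + 0.6*(0.1036 - 0.4858) = -0.1257
  grad(y) = -2.0056, v = y - alpha*grad = -0.0447
  prox(v) = soft_thresh(-0.0447, 0.0966) = 0.0
f(x_4) = 4*0.0^2 - 1*0.0 + 2.39*|0.0| = 0.0


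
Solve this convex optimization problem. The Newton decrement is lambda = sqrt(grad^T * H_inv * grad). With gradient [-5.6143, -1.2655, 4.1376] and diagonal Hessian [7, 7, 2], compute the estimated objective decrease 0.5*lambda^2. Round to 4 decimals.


Step 1: H is diagonal, so H^(-1) * g = [-0.802, -0.1808, 2.0688].
Step 2: g^T H^(-1) g = sum_i g_i^2 / H_ii
  = (-5.6143)^2/7 + (-1.2655)^2/7 + (4.1376)^2/2
  = 4.5029 + 0.2288 + 8.5599 = 13.2916
Step 3: Objective decrease = 0.5 * g^T H^(-1) g = 6.6458


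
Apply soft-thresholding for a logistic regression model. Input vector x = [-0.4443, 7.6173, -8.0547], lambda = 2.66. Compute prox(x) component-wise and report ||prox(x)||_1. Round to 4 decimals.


Soft-thresholding with lambda = 2.66:
prox(-0.4443) = sign(-0.4443)*max(|-0.4443| - 2.66, 0) = 0.0
prox(7.6173) = sign(7.6173)*max(|7.6173| - 2.66, 0) = 4.9573
prox(-8.0547) = sign(-8.0547)*max(|-8.0547| - 2.66, 0) = -5.3947
prox(x) = [0.0, 4.9573, -5.3947]
||prox(x)||_1 = 0.0 + 4.9573 + 5.3947 = 10.352


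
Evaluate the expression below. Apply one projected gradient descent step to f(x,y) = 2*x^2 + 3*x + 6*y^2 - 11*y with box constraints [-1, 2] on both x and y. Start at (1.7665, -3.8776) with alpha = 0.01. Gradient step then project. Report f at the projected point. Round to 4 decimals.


Step 1: Compute gradient at (1.7665, -3.8776).
grad_x = 2*2*1.7665 + 3 = 10.066
grad_y = 2*6*-3.8776 - 11 = -57.5312
Step 2: Gradient step.
x_raw = 1.7665 - 0.01*10.066 = 1.6658
y_raw = -3.8776 - 0.01*-57.5312 = -3.3023
Step 3: Project onto [-1, 2].
x_proj = clip(1.6658) = 1.6658
y_proj = clip(-3.3023) = -1.0
Step 4: Evaluate f.
f(1.6658, -1.0) = 27.5476


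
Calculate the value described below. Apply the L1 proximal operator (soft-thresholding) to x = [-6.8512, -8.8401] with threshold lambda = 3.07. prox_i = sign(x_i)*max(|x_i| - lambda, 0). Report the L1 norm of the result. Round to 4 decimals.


Soft-thresholding with lambda = 3.07:
prox(-6.8512) = sign(-6.8512)*max(|-6.8512| - 3.07, 0) = -3.7812
prox(-8.8401) = sign(-8.8401)*max(|-8.8401| - 3.07, 0) = -5.7701
prox(x) = [-3.7812, -5.7701]
||prox(x)||_1 = 3.7812 + 5.7701 = 9.5513


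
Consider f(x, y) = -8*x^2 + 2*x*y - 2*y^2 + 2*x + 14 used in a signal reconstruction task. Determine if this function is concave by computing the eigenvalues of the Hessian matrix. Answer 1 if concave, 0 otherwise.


The Hessian of f(x,y) = -8*x^2 + 2*x*y - 2*y^2 + 2*x + 14 is:
H = [[-16, 2], [2, -4]]
Trace = -16 - 4 = -20
Determinant = -16*-4 - (2)^2 = 60
Discriminant = (-20)^2 - 4*60 = 160.0
Eigenvalues: lambda_1 = -16.3246, lambda_2 = -3.6754
The function is concave.

1


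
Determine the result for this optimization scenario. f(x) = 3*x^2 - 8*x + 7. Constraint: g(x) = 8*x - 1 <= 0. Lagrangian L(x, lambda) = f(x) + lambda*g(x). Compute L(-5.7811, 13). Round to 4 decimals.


Step 1: Evaluate f(x).
f(-5.7811) = 3*(-5.7811)^2 - 8*(-5.7811) + 7 = 153.5122
Step 2: Evaluate g(x).
g(-5.7811) = 8*-5.7811 - 1 = -47.2488
Step 3: Compute Lagrangian.
L = 153.5122 + 13*-47.2488 = -460.7222


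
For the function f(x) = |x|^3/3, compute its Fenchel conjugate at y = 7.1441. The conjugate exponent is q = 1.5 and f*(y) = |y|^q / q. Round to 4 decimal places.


The conjugate exponent q satisfies 1/p + 1/q = 1.
p = 3, so q = 3/(3 - 1) = 1.5
|y|^q = 7.1441^1.5 = 19.0951
f*(7.1441) = 19.0951 / 1.5 = 12.73


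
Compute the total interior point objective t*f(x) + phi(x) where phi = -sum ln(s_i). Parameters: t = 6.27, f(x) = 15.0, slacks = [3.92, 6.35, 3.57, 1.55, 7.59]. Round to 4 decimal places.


Step 1: Compute log-barrier.
ln values: [1.3661, 1.8485, 1.2726, 0.4383, 2.0268]
phi = -(1.3661 + 1.8485 + 1.2726 + 0.4383 + 2.0268) = -6.9522
Step 2: Compute augmented objective.
t*f(x) = 6.27*15.0 = 94.05
Total = 94.05 - 6.9522 = 87.0978


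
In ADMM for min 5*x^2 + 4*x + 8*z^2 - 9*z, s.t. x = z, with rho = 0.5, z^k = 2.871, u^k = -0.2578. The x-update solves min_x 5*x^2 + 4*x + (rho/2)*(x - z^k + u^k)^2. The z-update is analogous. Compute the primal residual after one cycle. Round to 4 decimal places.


ADMM iteration with rho = 0.5, z^k = 2.871, u^k = -0.2578
Step 1: x-update.
Minimize 5*x^2 + 4*x + (0.5/2)*(x - 2.871 - 0.2578)^2
FOC: (2*5 + 0.5)*x = -4 + 0.5*(2.871 + 0.2578)
x^{k+1} = -0.232
Step 2: z-update.
Minimize 8*z^2 - 9*z + (0.5/2)*(-0.232 - z - 0.2578)^2
FOC: (2*8 + 0.5)*z = 9 + 0.5*(-0.232 - 0.2578)
z^{k+1} = 0.5306
Step 3: u-update.
u^{k+1} = -0.2578 - 0.232 - 0.5306 = -1.0204
Step 4: Primal residual = |-0.232 - 0.5306| = 0.7626


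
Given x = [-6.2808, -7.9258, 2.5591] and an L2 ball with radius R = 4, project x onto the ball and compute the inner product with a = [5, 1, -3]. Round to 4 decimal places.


Step 1: Compute ||x|| (intermediates to 6 decimals).
||x|| = sqrt((-6.2808)^2 + (-7.9258)^2 + 2.5591^2) = 10.431479
Step 2: Project.
Since ||x|| > R, scale = R/||x|| = 4/10.431479 = 0.383455, proj(x) = scale * x
proj(x) = [-2.408404, -3.039188, 0.9813]
Step 3: Dot product.
a^T * proj(x) = 5*(-2.408404) + 1*(-3.039188) - 3*0.9813 = -18.0251


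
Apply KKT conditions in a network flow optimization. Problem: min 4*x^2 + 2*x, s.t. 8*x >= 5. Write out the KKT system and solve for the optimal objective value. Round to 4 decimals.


Step 1: Try lambda = 0 (constraint inactive).
x_unc = -2/(2*4) = -0.25
Check: 8*-0.25 = -2.0 < 5 -- violated!
Step 2: Constraint must be active: 8*x = 5
x* = 5/8 = 0.625
lambda = (2*4*0.625 + 2)/8 = 0.875
Step 3: Compute optimal value.
f(x*) = 4*0.625^2 + 2*0.625 = 2.8125


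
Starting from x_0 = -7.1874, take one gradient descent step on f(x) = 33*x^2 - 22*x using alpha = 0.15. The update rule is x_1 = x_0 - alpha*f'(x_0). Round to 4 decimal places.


We compute the gradient at x_0 and apply the update.
f'(x) = 66*x - 22
f'(-7.1874) = 66*-7.1874 - 22 = -496.3684
x_1 = -7.1874 - 0.15*-496.3684 = 67.2679


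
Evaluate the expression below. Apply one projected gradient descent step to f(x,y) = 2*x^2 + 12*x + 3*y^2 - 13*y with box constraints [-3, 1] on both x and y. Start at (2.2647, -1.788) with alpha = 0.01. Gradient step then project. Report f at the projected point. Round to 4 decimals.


Step 1: Compute gradient at (2.2647, -1.788).
grad_x = 2*2*2.2647 + 12 = 21.0588
grad_y = 2*3*-1.788 - 13 = -23.728
Step 2: Gradient step.
x_raw = 2.2647 - 0.01*21.0588 = 2.0541
y_raw = -1.788 - 0.01*-23.728 = -1.5507
Step 3: Project onto [-3, 1].
x_proj = clip(2.0541) = 1.0
y_proj = clip(-1.5507) = -1.5507
Step 4: Evaluate f.
f(1.0, -1.5507) = 41.3736


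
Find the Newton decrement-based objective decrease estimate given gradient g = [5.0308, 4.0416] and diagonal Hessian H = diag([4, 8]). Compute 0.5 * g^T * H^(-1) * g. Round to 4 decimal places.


Step 1: H is diagonal, so H^(-1) * g = [1.2577, 0.5052].
Step 2: g^T H^(-1) g = sum_i g_i^2 / H_ii
  = (5.0308)^2/4 + (4.0416)^2/8
  = 6.3272 + 2.0418 = 8.3691
Step 3: Objective decrease = 0.5 * g^T H^(-1) g = 4.1845


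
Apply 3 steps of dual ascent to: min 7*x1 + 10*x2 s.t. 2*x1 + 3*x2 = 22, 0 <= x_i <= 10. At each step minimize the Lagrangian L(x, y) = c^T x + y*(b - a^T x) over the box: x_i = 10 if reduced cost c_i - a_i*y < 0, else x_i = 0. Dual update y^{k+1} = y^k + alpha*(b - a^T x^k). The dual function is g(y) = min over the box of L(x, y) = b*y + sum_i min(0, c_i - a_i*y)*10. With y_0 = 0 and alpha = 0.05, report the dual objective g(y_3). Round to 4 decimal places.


Dual ascent for LP: min 7*x1 + 10*x2, 2*x1 + 3*x2 = 22, 0 <= x_i <= 10
Step 1: y^k = 0.0, reduced costs: (7.0, 10.0)
  x^k = (0.0, 0.0), subgradient = b - a^T x = 22.0
  y^{k+1} = 0.0 + 0.05*22.0 = 1.1
Step 2: y^k = 1.1, reduced costs: (4.8, 6.7)
  x^k = (0.0, 0.0), subgradient = b - a^T x = 22.0
  y^{k+1} = 1.1 + 0.05*22.0 = 2.2
Step 3: y^k = 2.2, reduced costs: (2.6, 3.4)
  x^k = (0.0, 0.0), subgradient = b - a^T x = 22.0
  y^{k+1} = 2.2 + 0.05*22.0 = 3.3
Dual objective at y_3 = 3.3: reduced costs (0.4, 0.1), box minimizer x = (0.0, 0.0)
g(y_3) = b*y + (c1 - a1*y)*x1 + (c2 - a2*y)*x2 = 22*3.3 + 0.4*0.0 + 0.1*0.0 = 72.6 + 0.0 + 0.0 = 72.6


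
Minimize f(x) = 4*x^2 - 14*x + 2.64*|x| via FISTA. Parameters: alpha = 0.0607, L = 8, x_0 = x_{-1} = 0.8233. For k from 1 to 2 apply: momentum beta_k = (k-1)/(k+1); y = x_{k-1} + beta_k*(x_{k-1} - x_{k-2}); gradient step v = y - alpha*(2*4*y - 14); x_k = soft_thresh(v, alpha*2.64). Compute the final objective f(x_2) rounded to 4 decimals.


FISTA on f(x) = 4*x^2 - 14*x + 2.64*|x|
L = 8, alpha = 0.0607
Iteration 1: beta = 0.0, y = 0.8233 + 0.0*(0.8233 - 0.8233) = 0.8233
  grad(y) = -7.4136, v = y - alpha*grad = 1.2733
  prox(v) = soft_thresh(1.2733, 0.1602) = 1.1131
Iteration 2: beta = 0.3333, y = 1.1131 + 0.3333*(1.1131 - 0.8233) = 1.2096
  grad(y) = -4.3229, v = y - alpha*grad = 1.472
  prox(v) = soft_thresh(1.472, 0.1602) = 1.3118
f(x_2) = 4*1.3118^2 - 14*1.3118 + 2.64*|1.3118| = -8.0188


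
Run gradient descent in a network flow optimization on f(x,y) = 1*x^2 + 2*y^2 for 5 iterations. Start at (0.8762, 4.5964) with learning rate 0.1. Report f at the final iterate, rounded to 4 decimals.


Gradient descent on f(x,y) = 1*x^2 + 2*y^2.
Starting point: (0.8762, 4.5964), alpha = 0.1
Step 1: grad_x = 2*1*0.8762 = 1.7524, grad_y = 2*2*4.5964 = 18.3856
  x_1 = 0.8762 - 0.1*1.7524 = 0.701
  y_1 = 4.5964 - 0.1*18.3856 = 2.7578
Step 2: grad_x = 2*1*0.701 = 1.4019, grad_y = 2*2*2.7578 = 11.0314
  x_2 = 0.701 - 0.1*1.4019 = 0.5608
  y_2 = 2.7578 - 0.1*11.0314 = 1.6547
Step 3: grad_x = 2*1*0.5608 = 1.1215, grad_y = 2*2*1.6547 = 6.6188
  x_3 = 0.5608 - 0.1*1.1215 = 0.4486
  y_3 = 1.6547 - 0.1*6.6188 = 0.9928
Step 4: grad_x = 2*1*0.4486 = 0.8972, grad_y = 2*2*0.9928 = 3.9713
  x_4 = 0.4486 - 0.1*0.8972 = 0.3589
  y_4 = 0.9928 - 0.1*3.9713 = 0.5957
Step 5: grad_x = 2*1*0.3589 = 0.7178, grad_y = 2*2*0.5957 = 2.3828
  x_5 = 0.3589 - 0.1*0.7178 = 0.2871
  y_5 = 0.5957 - 0.1*2.3828 = 0.3574
f(0.2871, 0.3574) = 1*0.2871^2 + 2*0.3574^2 = 0.3379


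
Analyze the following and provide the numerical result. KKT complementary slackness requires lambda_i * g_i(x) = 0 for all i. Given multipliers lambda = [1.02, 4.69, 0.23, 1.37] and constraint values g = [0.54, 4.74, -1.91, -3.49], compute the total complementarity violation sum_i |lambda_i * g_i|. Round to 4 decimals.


KKT complementary slackness check:
lambda_1 * g_1 = 1.02 * 0.54 = 0.5508
lambda_2 * g_2 = 4.69 * 4.74 = 22.2306
lambda_3 * g_3 = 0.23 * -1.91 = -0.4393
lambda_4 * g_4 = 1.37 * -3.49 = -4.7813
Total violation = 0.5508 + 22.2306 + 0.4393 + 4.7813 = 28.002


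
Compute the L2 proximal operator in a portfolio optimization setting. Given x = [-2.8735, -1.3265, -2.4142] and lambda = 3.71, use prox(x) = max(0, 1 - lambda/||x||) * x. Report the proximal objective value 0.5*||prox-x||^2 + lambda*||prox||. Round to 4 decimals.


Step 1: Compute ||x||.
||x|| = 3.9806
Step 2: Compute scaling factor.
scale = max(0, 1 - 3.71/3.9806) = 0.068
Step 3: prox(x) = [-0.1953, -0.0902, -0.1641]
||prox(x)|| = 0.2706
Step 4: Proximal objective.
0.5*||prox-x||^2 = 6.8821
lambda*||prox|| = 1.0039
Total = 7.8859


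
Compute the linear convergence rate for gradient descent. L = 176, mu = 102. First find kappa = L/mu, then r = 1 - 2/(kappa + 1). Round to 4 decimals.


Step 1: Compute the condition number.
kappa = L/mu = 176/102 = 1.7255
Step 2: Compute the convergence rate.
r = 1 - 2/(kappa + 1) = 1 - 2*mu/(L + mu) = (L - mu)/(L + mu) = 74/278 = 0.2662


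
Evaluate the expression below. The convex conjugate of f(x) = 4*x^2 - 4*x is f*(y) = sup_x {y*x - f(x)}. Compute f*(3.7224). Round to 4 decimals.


f*(y) = sup_x {y*x - a*x^2 - b*x} = sup_x {(y-b)*x - a*x^2}
FOC: (y - b) - 2a*x = 0 => x* = (y - b)/(2a)
x* = (3.7224 + 4)/(2*4) = 0.9653
f*(3.7224) = (y-b)^2/(4a) = (3.7224 + 4)^2/(4*4)
= 59.6355/16 = 3.7272


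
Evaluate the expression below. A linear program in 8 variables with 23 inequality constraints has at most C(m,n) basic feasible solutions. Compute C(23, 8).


Each vertex corresponds to some choice of n active constraints out of m, so the number of vertices is at most C(m, n) = m! / (n!(m-n)!).
m = 23, n = 8
Numerator: 23 * 22 * 21 * 20 * 19 * 18 * 17 * 16
Denominator: 8! = 40320
C(23, 8) = 490314


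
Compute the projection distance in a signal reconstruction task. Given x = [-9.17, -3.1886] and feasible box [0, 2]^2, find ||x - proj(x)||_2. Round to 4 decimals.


Project each component onto [0, 2].
clip(-9.17) = 0.0, clip(-3.1886) = 0.0
Projection = [0.0, 0.0]
Squared diffs: [84.0889, 10.1672]
Distance = sqrt(94.2561) = 9.7086


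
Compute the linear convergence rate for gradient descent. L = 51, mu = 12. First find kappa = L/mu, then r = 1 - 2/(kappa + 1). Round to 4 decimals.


Step 1: Compute the condition number.
kappa = L/mu = 51/12 = 4.25
Step 2: Compute the convergence rate.
r = 1 - 2/(kappa + 1) = 1 - 2*mu/(L + mu) = (L - mu)/(L + mu) = 39/63 = 0.619


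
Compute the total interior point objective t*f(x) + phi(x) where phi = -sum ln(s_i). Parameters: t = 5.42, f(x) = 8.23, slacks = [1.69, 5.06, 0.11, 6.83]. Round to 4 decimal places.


Step 1: Compute log-barrier.
ln values: [0.5247, 1.6214, -2.2073, 1.9213]
phi = -(0.5247 + 1.6214 - 2.2073 + 1.9213) = -1.8601
Step 2: Compute augmented objective.
t*f(x) = 5.42*8.23 = 44.6066
Total = 44.6066 - 1.8601 = 42.7465


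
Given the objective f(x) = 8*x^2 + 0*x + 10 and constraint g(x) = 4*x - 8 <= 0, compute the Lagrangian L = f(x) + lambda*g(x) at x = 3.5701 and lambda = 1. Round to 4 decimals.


Step 1: Evaluate f(x).
f(3.5701) = 8*3.5701^2 + 0*3.5701 + 10 = 111.9649
Step 2: Evaluate g(x).
g(3.5701) = 4*3.5701 - 8 = 6.2804
Step 3: Compute Lagrangian.
L = 111.9649 + 1*6.2804 = 118.2453


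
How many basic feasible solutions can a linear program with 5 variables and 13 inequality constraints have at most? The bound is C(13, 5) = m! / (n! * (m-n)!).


Each vertex corresponds to some choice of n active constraints out of m, so the number of vertices is at most C(m, n) = m! / (n!(m-n)!).
m = 13, n = 5
Numerator: 13 * 12 * 11 * 10 * 9
Denominator: 5! = 120
C(13, 5) = 1287


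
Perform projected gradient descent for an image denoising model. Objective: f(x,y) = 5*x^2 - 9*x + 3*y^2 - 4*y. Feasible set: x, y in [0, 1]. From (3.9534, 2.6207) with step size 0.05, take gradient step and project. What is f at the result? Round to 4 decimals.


Step 1: Compute gradient at (3.9534, 2.6207).
grad_x = 2*5*3.9534 - 9 = 30.534
grad_y = 2*3*2.6207 - 4 = 11.7242
Step 2: Gradient step.
x_raw = 3.9534 - 0.05*30.534 = 2.4267
y_raw = 2.6207 - 0.05*11.7242 = 2.0345
Step 3: Project onto [0, 1].
x_proj = clip(2.4267) = 1.0
y_proj = clip(2.0345) = 1.0
Step 4: Evaluate f.
f(1.0, 1.0) = -5.0


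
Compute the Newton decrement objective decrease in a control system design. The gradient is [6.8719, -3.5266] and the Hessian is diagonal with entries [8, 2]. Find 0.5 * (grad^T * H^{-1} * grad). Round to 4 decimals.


Step 1: H is diagonal, so H^(-1) * g = [0.859, -1.7633].
Step 2: g^T H^(-1) g = sum_i g_i^2 / H_ii
  = (6.8719)^2/8 + (-3.5266)^2/2
  = 5.9029 + 6.2185 = 12.1213
Step 3: Objective decrease = 0.5 * g^T H^(-1) g = 6.0607
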